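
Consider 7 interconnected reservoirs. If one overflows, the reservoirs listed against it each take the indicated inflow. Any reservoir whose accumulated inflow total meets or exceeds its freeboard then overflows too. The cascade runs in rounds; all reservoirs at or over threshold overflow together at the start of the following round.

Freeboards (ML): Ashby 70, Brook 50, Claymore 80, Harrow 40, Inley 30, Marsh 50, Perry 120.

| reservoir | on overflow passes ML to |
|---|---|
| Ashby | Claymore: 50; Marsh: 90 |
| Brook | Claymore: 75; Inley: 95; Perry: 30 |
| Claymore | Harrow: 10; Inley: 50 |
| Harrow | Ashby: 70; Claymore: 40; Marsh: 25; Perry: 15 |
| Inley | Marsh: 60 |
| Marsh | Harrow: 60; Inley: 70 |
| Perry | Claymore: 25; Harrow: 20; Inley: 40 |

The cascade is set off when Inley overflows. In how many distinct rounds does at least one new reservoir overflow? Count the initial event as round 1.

5

Round 1 — Inley overflows (initial).
  Marsh: +60 → 60 ≥ 50
Round 2 — Marsh overflows.
  Harrow: +60 → 60 ≥ 40
Round 3 — Harrow overflows.
  Ashby: +70 → 70 ≥ 70
  Claymore: +40 → 40 < 80
  Perry: +15 → 15 < 120
Round 4 — Ashby overflows.
  Claymore: +50 → 90 ≥ 80
Round 5 — Claymore overflows.
No further overflows.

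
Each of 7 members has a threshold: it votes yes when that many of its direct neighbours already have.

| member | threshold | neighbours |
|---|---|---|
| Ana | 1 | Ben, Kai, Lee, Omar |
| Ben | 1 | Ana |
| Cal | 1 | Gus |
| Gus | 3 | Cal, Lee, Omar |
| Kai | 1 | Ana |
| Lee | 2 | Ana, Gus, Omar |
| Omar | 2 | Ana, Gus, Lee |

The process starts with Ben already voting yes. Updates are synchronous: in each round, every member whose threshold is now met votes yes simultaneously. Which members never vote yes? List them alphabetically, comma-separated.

Cal, Gus, Lee, Omar

Round 1 — Ben votes yes (initial).
Round 2 — checking thresholds:
  Ana: 1 of 4 neighbours ≥ 1, votes yes.
Round 3 — checking thresholds:
  Kai: 1 of 1 neighbours ≥ 1, votes yes.
  Lee: 1 of 3 neighbours < 2, holds.
  Omar: 1 of 3 neighbours < 2, holds.
Round 4 — no new yes votes; cascade stops.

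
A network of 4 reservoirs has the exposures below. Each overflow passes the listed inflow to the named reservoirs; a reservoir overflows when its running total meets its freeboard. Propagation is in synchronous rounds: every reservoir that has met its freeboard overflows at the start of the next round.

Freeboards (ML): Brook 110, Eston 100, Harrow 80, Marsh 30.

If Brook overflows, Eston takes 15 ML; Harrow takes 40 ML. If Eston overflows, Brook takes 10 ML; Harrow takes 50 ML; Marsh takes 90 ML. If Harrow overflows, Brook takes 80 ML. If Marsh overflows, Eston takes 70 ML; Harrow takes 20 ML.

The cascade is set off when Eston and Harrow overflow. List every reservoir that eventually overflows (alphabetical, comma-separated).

Eston, Harrow, Marsh

Round 1 — Eston, Harrow overflow (initial).
  Brook: +10+80 → 90 < 110
  Marsh: +90 → 90 ≥ 30
Round 2 — Marsh overflows.
No further overflows.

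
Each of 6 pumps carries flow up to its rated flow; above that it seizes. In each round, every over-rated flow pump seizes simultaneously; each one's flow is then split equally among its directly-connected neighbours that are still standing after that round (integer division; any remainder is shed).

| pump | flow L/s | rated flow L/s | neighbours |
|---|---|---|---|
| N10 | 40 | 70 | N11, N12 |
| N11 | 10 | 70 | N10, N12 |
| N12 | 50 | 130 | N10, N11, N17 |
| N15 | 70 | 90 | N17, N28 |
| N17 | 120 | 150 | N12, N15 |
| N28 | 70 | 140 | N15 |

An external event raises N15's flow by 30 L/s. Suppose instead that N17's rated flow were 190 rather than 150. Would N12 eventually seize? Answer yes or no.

With N17's rated flow at 190:
Round 1 — N15 at 100 > 90. N15 seizes.
  N15 sheds 100 L/s to N17, N28: 50 each.
    N17: 120+50 = 170 ≤ 190
    N28: 70+50 = 120 ≤ 140
No further seizures.

no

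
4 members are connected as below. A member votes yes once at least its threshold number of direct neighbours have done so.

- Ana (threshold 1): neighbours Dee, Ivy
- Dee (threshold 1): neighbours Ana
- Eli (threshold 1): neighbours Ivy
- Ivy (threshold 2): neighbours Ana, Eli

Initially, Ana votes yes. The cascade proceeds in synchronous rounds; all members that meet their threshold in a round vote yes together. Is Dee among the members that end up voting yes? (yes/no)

Round 1 — Ana votes yes (initial).
Round 2 — checking thresholds:
  Dee: 1 of 1 neighbours ≥ 1, votes yes.
  Ivy: 1 of 2 neighbours < 2, not yet.
Round 3 — no new yes votes; cascade stops.

yes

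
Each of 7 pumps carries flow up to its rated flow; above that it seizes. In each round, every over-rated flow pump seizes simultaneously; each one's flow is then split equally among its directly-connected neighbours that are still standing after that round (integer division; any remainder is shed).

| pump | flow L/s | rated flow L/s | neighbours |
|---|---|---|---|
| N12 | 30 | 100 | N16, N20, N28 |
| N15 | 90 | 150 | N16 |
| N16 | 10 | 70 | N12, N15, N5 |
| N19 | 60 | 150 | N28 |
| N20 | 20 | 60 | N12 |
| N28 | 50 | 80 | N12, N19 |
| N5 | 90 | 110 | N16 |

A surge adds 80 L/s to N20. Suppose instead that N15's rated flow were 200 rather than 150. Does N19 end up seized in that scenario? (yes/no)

yes

With N15's rated flow at 200:
Round 1 — N20 at 100 > 60. N20 seizes.
  N20 sheds 100 L/s to N12: 100 each.
    N12: 30+100 = 130 > 100
Round 2 — N12 seizes.
  N12 sheds 130 L/s to N16, N28: 65 each.
    N16: 10+65 = 75 > 70
    N28: 50+65 = 115 > 80
Round 3 — N16, N28 seize.
  N16 sheds 75 L/s to N15, N5: 37 each (1 lost).
    N15: 90+37 = 127 ≤ 200
    N5: 90+37 = 127 > 110
  N28 sheds 115 L/s to N19: 115 each.
    N19: 60+115 = 175 > 150
Round 4 — N19, N5 seize.
  N19 sheds 175 L/s: no online neighbours, lost.
  N5 sheds 127 L/s: no online neighbours, lost.
No further seizures.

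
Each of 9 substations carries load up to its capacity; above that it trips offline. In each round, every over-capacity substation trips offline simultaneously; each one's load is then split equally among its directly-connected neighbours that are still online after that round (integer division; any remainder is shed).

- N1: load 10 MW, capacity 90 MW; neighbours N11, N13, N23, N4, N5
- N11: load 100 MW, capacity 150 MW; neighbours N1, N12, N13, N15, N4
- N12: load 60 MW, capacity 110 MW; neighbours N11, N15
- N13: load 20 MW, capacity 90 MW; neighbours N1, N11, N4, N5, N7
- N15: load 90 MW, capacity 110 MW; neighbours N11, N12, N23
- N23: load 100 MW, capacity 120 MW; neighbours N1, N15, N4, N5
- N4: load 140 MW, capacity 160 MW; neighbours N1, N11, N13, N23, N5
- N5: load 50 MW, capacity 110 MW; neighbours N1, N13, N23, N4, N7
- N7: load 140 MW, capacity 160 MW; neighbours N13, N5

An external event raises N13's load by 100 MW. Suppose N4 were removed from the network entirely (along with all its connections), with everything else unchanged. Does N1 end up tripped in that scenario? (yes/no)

yes

With N4 removed:
Round 1 — N13 at 120 > 90. N13 trips offline.
  N13 sheds 120 MW to N1, N11, N5, N7: 30 each.
    N1: 10+30 = 40 ≤ 90
    N11: 100+30 = 130 ≤ 150
    N5: 50+30 = 80 ≤ 110
    N7: 140+30 = 170 > 160
Round 2 — N7 trips offline.
  N7 sheds 170 MW to N5: 170 each.
    N5: 80+170 = 250 > 110
Round 3 — N5 trips offline.
  N5 sheds 250 MW to N1, N23: 125 each.
    N1: 40+125 = 165 > 90
    N23: 100+125 = 225 > 120
Round 4 — N1, N23 trip offline.
  N1 sheds 165 MW to N11: 165 each.
    N11: 130+165 = 295 > 150
  N23 sheds 225 MW to N15: 225 each.
    N15: 90+225 = 315 > 110
Round 5 — N11, N15 trip offline.
  N11 sheds 295 MW to N12: 295 each.
    N12: 60+295 = 355 > 110
  N15 sheds 315 MW to N12: 315 each.
    N12: 355+315 = 670 > 110
Round 6 — N12 trips offline.
  N12 sheds 670 MW: no online neighbours, lost.
No further trips.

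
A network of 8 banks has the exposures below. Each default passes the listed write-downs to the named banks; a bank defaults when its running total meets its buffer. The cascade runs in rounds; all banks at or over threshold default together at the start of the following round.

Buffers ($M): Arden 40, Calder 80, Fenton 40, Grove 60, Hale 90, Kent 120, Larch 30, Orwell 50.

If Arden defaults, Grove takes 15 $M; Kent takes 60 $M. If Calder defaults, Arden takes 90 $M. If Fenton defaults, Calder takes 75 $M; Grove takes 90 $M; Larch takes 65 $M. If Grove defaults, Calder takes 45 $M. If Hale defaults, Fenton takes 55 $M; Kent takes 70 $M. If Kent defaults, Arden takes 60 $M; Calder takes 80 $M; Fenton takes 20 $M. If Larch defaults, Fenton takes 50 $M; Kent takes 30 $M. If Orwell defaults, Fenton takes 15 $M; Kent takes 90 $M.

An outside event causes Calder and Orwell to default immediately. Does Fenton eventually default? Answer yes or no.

Round 1 — Calder, Orwell default (initial).
  Arden: +90 → 90 ≥ 40
  Fenton: +15 → 15 < 40
  Kent: +90 → 90 < 120
Round 2 — Arden defaults.
  Grove: +15 → 15 < 60
  Kent: +60 → 150 ≥ 120
Round 3 — Kent defaults.
  Fenton: +20 → 35 < 40
No further defaults.

no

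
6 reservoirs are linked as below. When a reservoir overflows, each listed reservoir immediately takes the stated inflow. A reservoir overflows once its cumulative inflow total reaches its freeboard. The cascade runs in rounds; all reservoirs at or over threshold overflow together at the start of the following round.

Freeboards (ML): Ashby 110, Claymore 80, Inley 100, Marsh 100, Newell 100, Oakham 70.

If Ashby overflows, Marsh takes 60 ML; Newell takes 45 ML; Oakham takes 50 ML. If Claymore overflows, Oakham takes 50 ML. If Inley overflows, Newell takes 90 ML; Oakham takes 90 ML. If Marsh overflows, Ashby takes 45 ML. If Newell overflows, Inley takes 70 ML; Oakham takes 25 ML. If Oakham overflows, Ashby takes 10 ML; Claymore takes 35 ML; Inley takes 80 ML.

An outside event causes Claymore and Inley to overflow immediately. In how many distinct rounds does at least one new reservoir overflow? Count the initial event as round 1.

Round 1 — Claymore, Inley overflow (initial).
  Newell: +90 → 90 < 100
  Oakham: +50+90 → 140 ≥ 70
Round 2 — Oakham overflows.
  Ashby: +10 → 10 < 110
No further overflows.

2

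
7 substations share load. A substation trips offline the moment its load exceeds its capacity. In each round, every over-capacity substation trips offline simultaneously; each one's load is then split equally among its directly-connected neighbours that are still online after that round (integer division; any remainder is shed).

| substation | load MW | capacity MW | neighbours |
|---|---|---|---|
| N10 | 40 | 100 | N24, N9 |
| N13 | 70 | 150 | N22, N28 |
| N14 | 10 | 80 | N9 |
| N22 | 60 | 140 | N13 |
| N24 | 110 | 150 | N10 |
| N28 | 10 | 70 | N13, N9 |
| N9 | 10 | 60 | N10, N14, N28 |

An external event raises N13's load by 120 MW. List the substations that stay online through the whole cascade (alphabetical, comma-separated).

N10, N14, N24

Round 1 — N13 at 190 > 150. N13 trips offline.
  N13 sheds 190 MW to N22, N28: 95 each.
    N22: 60+95 = 155 > 140
    N28: 10+95 = 105 > 70
Round 2 — N22, N28 trip offline.
  N22 sheds 155 MW: no online neighbours, lost.
  N28 sheds 105 MW to N9: 105 each.
    N9: 10+105 = 115 > 60
Round 3 — N9 trips offline.
  N9 sheds 115 MW to N10, N14: 57 each (1 lost).
    N10: 40+57 = 97 ≤ 100
    N14: 10+57 = 67 ≤ 80
No further trips.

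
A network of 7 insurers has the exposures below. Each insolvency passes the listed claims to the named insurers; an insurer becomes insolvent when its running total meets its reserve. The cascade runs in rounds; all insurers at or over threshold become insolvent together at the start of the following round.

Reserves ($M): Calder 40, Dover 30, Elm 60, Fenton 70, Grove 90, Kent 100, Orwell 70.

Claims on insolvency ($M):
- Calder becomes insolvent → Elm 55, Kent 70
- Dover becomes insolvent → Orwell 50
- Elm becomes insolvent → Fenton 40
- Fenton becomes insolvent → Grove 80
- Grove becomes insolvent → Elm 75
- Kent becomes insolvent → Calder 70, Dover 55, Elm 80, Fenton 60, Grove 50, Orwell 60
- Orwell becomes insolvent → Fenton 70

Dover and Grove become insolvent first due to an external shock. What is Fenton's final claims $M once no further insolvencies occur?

40

Round 1 — Dover, Grove become insolvent (initial).
  Elm: +75 → 75 ≥ 60
  Orwell: +50 → 50 < 70
Round 2 — Elm becomes insolvent.
  Fenton: +40 → 40 < 70
No further insolvencies.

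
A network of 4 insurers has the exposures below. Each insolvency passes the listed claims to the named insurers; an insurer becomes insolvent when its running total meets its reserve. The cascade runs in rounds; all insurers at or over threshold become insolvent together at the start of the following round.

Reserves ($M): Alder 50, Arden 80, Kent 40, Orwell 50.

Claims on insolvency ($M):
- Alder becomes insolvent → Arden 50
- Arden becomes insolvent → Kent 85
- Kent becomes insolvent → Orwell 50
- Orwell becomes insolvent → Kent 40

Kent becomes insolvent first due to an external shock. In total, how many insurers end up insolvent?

Round 1 — Kent becomes insolvent (initial).
  Orwell: +50 → 50 ≥ 50
Round 2 — Orwell becomes insolvent.
No further insolvencies.

2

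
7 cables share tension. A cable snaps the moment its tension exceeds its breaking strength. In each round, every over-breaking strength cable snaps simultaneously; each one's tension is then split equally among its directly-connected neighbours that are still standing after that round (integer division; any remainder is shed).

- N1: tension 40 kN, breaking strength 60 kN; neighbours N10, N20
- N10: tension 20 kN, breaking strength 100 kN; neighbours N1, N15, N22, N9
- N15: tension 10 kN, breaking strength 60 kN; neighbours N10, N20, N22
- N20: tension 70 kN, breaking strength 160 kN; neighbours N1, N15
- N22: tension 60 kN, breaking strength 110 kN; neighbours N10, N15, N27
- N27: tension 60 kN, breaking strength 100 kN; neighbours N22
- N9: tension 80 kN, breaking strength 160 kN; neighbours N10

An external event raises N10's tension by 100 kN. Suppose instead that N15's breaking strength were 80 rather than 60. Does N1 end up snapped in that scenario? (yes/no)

yes

With N15's breaking strength at 80:
Round 1 — N10 at 120 > 100. N10 snaps.
  N10 sheds 120 kN to N1, N15, N22, N9: 30 each.
    N1: 40+30 = 70 > 60
    N15: 10+30 = 40 ≤ 80
    N22: 60+30 = 90 ≤ 110
    N9: 80+30 = 110 ≤ 160
Round 2 — N1 snaps.
  N1 sheds 70 kN to N20: 70 each.
    N20: 70+70 = 140 ≤ 160
No further breaks.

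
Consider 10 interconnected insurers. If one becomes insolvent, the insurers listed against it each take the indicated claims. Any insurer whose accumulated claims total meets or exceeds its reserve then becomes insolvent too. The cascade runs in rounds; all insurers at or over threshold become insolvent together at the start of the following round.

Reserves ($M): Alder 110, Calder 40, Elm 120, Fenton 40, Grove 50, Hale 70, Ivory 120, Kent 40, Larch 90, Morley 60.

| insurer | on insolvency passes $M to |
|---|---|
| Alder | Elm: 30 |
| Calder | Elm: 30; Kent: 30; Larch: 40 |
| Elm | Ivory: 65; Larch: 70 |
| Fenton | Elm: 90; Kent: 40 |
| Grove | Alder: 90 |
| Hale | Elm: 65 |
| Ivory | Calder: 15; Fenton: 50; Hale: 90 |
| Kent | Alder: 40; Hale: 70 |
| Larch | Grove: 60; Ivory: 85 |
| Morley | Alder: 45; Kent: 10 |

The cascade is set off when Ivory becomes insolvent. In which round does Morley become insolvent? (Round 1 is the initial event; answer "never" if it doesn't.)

never

Round 1 — Ivory becomes insolvent (initial).
  Calder: +15 → 15 < 40
  Fenton: +50 → 50 ≥ 40
  Hale: +90 → 90 ≥ 70
Round 2 — Fenton, Hale become insolvent.
  Elm: +90+65 → 155 ≥ 120
  Kent: +40 → 40 ≥ 40
Round 3 — Elm, Kent become insolvent.
  Alder: +40 → 40 < 110
  Larch: +70 → 70 < 90
No further insolvencies.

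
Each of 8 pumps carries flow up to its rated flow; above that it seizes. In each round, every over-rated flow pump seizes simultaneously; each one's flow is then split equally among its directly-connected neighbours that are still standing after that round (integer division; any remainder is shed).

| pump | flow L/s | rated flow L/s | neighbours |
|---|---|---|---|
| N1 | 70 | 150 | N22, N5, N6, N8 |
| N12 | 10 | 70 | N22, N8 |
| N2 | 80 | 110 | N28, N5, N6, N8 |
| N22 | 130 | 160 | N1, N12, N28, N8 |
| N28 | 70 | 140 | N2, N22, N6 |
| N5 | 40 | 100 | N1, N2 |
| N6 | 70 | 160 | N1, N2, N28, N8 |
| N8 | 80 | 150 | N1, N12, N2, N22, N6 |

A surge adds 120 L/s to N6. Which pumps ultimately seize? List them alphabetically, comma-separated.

Round 1 — N6 at 190 > 160. N6 seizes.
  N6 sheds 190 L/s to N1, N2, N28, N8: 47 each (2 lost).
    N1: 70+47 = 117 ≤ 150
    N2: 80+47 = 127 > 110
    N28: 70+47 = 117 ≤ 140
    N8: 80+47 = 127 ≤ 150
Round 2 — N2 seizes.
  N2 sheds 127 L/s to N28, N5, N8: 42 each (1 lost).
    N28: 117+42 = 159 > 140
    N5: 40+42 = 82 ≤ 100
    N8: 127+42 = 169 > 150
Round 3 — N28, N8 seize.
  N28 sheds 159 L/s to N22: 159 each.
    N22: 130+159 = 289 > 160
  N8 sheds 169 L/s to N1, N12, N22: 56 each (1 lost).
    N1: 117+56 = 173 > 150
    N12: 10+56 = 66 ≤ 70
    N22: 289+56 = 345 > 160
Round 4 — N1, N22 seize.
  N1 sheds 173 L/s to N5: 173 each.
    N5: 82+173 = 255 > 100
  N22 sheds 345 L/s to N12: 345 each.
    N12: 66+345 = 411 > 70
Round 5 — N12, N5 seize.
  N12 sheds 411 L/s: no online neighbours, lost.
  N5 sheds 255 L/s: no online neighbours, lost.
No further seizures.

N1, N12, N2, N22, N28, N5, N6, N8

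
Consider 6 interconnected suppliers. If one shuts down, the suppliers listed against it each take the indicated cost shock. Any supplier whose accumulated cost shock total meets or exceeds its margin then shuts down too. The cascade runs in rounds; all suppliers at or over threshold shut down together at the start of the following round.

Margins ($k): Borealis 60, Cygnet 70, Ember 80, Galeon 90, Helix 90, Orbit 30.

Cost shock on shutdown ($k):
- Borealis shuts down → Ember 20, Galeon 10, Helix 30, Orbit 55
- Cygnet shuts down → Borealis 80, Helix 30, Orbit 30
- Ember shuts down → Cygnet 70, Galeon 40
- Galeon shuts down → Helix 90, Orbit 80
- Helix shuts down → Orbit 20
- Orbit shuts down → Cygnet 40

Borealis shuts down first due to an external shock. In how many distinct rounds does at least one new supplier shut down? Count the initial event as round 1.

Round 1 — Borealis shuts down (initial).
  Ember: +20 → 20 < 80
  Galeon: +10 → 10 < 90
  Helix: +30 → 30 < 90
  Orbit: +55 → 55 ≥ 30
Round 2 — Orbit shuts down.
  Cygnet: +40 → 40 < 70
No further shutdowns.

2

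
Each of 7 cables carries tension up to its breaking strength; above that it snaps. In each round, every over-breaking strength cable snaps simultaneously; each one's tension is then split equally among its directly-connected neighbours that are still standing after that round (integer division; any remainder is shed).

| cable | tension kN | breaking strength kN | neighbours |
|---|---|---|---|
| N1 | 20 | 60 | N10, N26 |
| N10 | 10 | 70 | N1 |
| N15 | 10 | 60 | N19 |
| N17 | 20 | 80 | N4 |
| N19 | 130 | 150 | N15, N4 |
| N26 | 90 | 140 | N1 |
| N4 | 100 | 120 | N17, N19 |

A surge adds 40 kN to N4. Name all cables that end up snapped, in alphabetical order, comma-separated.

N15, N17, N19, N4

Round 1 — N4 at 140 > 120. N4 snaps.
  N4 sheds 140 kN to N17, N19: 70 each.
    N17: 20+70 = 90 > 80
    N19: 130+70 = 200 > 150
Round 2 — N17, N19 snap.
  N17 sheds 90 kN: no online neighbours, lost.
  N19 sheds 200 kN to N15: 200 each.
    N15: 10+200 = 210 > 60
Round 3 — N15 snaps.
  N15 sheds 210 kN: no online neighbours, lost.
No further breaks.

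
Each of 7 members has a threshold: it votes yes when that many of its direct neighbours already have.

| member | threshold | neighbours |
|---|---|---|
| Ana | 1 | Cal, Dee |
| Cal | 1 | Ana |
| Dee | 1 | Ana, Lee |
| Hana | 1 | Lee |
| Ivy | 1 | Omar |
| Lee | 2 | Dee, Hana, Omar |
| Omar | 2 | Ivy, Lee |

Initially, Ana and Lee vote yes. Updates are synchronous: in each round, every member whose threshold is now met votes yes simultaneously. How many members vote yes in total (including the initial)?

Round 1 — Ana, Lee vote yes (initial).
Round 2 — checking thresholds:
  Cal: 1 of 1 neighbours ≥ 1, votes yes.
  Dee: 2 of 2 neighbours ≥ 1, votes yes.
  Hana: 1 of 1 neighbours ≥ 1, votes yes.
  Omar: 1 of 2 neighbours < 2, holds.
Round 3 — no new yes votes; cascade stops.

5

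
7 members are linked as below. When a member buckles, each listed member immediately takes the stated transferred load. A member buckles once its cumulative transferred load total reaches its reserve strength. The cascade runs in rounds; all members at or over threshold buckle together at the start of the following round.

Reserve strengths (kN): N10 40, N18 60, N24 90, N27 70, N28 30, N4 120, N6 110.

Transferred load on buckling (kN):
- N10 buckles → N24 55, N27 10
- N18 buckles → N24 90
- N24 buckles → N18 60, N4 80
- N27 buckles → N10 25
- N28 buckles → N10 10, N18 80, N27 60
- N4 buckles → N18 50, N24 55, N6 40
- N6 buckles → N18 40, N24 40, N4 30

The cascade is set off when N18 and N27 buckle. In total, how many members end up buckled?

Round 1 — N18, N27 buckle (initial).
  N10: +25 → 25 < 40
  N24: +90 → 90 ≥ 90
Round 2 — N24 buckles.
  N4: +80 → 80 < 120
No further bucklings.

3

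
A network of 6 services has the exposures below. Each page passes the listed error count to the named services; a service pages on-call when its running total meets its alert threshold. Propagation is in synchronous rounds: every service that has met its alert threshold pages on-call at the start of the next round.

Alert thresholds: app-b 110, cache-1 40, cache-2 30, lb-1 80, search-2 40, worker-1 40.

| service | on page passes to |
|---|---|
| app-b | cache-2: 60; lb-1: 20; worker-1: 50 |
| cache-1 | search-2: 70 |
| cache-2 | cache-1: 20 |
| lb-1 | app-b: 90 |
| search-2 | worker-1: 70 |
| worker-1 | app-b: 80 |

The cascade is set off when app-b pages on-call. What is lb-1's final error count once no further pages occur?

20

Round 1 — app-b pages on-call (initial).
  cache-2: +60 → 60 ≥ 30
  lb-1: +20 → 20 < 80
  worker-1: +50 → 50 ≥ 40
Round 2 — cache-2, worker-1 page on-call.
  cache-1: +20 → 20 < 40
No further pages.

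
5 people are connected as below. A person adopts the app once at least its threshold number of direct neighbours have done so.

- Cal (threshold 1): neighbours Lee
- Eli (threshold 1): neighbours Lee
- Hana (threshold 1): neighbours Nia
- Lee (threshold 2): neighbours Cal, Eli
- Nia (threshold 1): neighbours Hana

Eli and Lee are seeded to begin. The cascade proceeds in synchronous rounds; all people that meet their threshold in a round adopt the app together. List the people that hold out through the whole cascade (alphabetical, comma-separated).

Hana, Nia

Round 1 — Eli, Lee adopt the app (initial).
Round 2 — checking thresholds:
  Cal: 1 of 1 neighbours ≥ 1, adopts the app.
Round 3 — no new adoptions; cascade stops.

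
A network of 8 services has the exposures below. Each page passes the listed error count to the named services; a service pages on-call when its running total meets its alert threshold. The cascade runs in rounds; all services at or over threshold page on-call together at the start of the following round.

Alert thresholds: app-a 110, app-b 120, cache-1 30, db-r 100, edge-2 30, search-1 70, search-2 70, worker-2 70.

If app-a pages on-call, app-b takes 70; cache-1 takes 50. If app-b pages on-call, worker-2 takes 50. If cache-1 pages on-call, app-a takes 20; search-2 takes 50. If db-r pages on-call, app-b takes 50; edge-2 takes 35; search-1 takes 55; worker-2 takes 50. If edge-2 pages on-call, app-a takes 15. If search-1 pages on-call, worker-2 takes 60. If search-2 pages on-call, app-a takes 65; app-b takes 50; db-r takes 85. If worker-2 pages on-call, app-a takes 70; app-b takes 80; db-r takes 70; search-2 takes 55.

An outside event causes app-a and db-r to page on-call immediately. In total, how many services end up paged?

7

Round 1 — app-a, db-r page on-call (initial).
  app-b: +70+50 → 120 ≥ 120
  cache-1: +50 → 50 ≥ 30
  edge-2: +35 → 35 ≥ 30
  search-1: +55 → 55 < 70
  worker-2: +50 → 50 < 70
Round 2 — app-b, cache-1, edge-2 page on-call.
  search-2: +50 → 50 < 70
  worker-2: +50 → 100 ≥ 70
Round 3 — worker-2 pages on-call.
  search-2: +55 → 105 ≥ 70
Round 4 — search-2 pages on-call.
No further pages.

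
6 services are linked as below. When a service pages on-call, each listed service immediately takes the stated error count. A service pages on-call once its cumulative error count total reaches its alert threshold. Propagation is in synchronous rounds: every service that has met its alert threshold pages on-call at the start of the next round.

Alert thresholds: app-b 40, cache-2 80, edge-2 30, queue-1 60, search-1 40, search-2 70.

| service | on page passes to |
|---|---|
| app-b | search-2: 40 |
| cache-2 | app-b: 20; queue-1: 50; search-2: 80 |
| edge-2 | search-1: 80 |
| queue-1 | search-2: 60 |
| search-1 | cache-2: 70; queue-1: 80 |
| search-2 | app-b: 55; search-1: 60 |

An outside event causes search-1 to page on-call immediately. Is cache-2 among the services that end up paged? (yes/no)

no

Round 1 — search-1 pages on-call (initial).
  cache-2: +70 → 70 < 80
  queue-1: +80 → 80 ≥ 60
Round 2 — queue-1 pages on-call.
  search-2: +60 → 60 < 70
No further pages.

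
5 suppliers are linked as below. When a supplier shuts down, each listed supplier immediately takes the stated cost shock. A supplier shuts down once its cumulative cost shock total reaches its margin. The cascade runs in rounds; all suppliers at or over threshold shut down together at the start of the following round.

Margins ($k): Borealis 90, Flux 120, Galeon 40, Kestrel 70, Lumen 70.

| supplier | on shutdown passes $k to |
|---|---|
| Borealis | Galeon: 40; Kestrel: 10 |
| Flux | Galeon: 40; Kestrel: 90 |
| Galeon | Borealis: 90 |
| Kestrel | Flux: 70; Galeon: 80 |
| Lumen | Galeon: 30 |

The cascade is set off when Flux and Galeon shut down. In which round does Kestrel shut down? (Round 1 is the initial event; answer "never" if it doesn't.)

Round 1 — Flux, Galeon shut down (initial).
  Borealis: +90 → 90 ≥ 90
  Kestrel: +90 → 90 ≥ 70
Round 2 — Borealis, Kestrel shut down.
No further shutdowns.

2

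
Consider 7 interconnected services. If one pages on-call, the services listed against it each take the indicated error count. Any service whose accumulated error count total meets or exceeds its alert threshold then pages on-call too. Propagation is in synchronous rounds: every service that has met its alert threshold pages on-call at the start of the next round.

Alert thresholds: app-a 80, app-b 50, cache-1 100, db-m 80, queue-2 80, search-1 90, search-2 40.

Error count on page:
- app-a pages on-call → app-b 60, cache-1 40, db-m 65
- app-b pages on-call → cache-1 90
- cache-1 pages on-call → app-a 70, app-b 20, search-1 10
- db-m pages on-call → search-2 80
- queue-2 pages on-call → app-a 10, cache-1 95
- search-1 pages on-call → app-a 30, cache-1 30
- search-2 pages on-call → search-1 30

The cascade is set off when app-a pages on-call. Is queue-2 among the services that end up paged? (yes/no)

no

Round 1 — app-a pages on-call (initial).
  app-b: +60 → 60 ≥ 50
  cache-1: +40 → 40 < 100
  db-m: +65 → 65 < 80
Round 2 — app-b pages on-call.
  cache-1: +90 → 130 ≥ 100
Round 3 — cache-1 pages on-call.
  search-1: +10 → 10 < 90
No further pages.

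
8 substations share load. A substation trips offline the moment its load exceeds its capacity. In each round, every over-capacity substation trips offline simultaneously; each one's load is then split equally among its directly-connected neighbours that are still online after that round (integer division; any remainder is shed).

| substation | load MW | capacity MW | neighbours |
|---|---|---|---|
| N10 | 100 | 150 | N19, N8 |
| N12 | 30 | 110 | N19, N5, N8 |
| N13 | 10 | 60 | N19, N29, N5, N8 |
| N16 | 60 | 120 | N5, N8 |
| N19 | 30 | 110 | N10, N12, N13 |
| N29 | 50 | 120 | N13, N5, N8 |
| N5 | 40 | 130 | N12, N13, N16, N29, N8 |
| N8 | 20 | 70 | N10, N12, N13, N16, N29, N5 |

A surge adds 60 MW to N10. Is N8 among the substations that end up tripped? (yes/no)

yes

Round 1 — N10 at 160 > 150. N10 trips offline.
  N10 sheds 160 MW to N19, N8: 80 each.
    N19: 30+80 = 110 ≤ 110
    N8: 20+80 = 100 > 70
Round 2 — N8 trips offline.
  N8 sheds 100 MW to N12, N13, N16, N29, N5: 20 each.
    N12: 30+20 = 50 ≤ 110
    N13: 10+20 = 30 ≤ 60
    N16: 60+20 = 80 ≤ 120
    N29: 50+20 = 70 ≤ 120
    N5: 40+20 = 60 ≤ 130
No further trips.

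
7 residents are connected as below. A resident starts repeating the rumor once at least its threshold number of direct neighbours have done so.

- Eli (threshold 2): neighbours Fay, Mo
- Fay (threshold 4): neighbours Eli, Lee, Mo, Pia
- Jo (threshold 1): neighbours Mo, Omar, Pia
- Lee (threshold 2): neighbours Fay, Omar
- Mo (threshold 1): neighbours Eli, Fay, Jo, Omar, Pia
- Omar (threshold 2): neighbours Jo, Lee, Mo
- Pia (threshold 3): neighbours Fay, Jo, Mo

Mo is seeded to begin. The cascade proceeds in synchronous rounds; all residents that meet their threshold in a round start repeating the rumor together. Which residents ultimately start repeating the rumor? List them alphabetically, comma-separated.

Round 1 — Mo starts repeating the rumor (initial).
Round 2 — checking thresholds:
  Eli: 1 of 2 neighbours < 2, holds.
  Fay: 1 of 4 neighbours < 4, holds.
  Jo: 1 of 3 neighbours ≥ 1, starts repeating the rumor.
  Omar: 1 of 3 neighbours < 2, holds.
  Pia: 1 of 3 neighbours < 3, holds.
Round 3 — checking thresholds:
  Eli: 1 of 2 neighbours < 2, holds.
  Fay: 1 of 4 neighbours < 4, holds.
  Omar: 2 of 3 neighbours ≥ 2, starts repeating the rumor.
  Pia: 2 of 3 neighbours < 3, holds.
Round 4 — no new spreads; cascade stops.

Jo, Mo, Omar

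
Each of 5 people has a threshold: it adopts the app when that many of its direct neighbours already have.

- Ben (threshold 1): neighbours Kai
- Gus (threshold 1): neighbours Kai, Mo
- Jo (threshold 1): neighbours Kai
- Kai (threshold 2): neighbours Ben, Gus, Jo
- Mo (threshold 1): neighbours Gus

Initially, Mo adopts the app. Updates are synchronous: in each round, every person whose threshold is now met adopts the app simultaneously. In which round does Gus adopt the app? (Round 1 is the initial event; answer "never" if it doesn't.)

2

Round 1 — Mo adopts the app (initial).
Round 2 — checking thresholds:
  Gus: 1 of 2 neighbours ≥ 1, adopts the app.
Round 3 — no new adoptions; cascade stops.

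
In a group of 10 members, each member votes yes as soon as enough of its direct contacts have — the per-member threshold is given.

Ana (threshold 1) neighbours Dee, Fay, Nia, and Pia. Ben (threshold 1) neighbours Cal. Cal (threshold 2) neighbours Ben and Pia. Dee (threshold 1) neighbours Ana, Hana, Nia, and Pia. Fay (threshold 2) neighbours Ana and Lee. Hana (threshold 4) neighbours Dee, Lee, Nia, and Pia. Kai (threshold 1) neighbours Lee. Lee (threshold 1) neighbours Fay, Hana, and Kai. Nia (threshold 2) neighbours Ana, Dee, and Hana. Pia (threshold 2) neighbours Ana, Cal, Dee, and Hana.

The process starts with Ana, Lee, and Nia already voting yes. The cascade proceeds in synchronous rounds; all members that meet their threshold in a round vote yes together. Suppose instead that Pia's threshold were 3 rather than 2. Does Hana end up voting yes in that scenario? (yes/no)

With Pia's threshold at 3:
Round 1 — Ana, Lee, Nia vote yes (initial).
Round 2 — checking thresholds:
  Dee: 2 of 4 neighbours ≥ 1, votes yes.
  Fay: 2 of 2 neighbours ≥ 2, votes yes.
  Hana: 2 of 4 neighbours < 4, below threshold.
  Kai: 1 of 1 neighbours ≥ 1, votes yes.
  Pia: 1 of 4 neighbours < 3, below threshold.
Round 3 — no new yes votes; cascade stops.

no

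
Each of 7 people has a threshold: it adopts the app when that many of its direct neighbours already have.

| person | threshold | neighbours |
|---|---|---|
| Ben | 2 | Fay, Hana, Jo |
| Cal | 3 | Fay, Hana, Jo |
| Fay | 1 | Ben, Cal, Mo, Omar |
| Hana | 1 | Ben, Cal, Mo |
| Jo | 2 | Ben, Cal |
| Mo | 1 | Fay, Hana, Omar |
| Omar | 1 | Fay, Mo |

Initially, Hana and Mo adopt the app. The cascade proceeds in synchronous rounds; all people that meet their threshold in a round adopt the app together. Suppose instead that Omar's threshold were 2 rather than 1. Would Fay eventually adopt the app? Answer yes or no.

yes

With Omar's threshold at 2:
Round 1 — Hana, Mo adopt the app (initial).
Round 2 — checking thresholds:
  Ben: 1 of 3 neighbours < 2, not yet.
  Cal: 1 of 3 neighbours < 3, not yet.
  Fay: 1 of 4 neighbours ≥ 1, adopts the app.
  Omar: 1 of 2 neighbours < 2, not yet.
Round 3 — checking thresholds:
  Ben: 2 of 3 neighbours ≥ 2, adopts the app.
  Cal: 2 of 3 neighbours < 3, not yet.
  Omar: 2 of 2 neighbours ≥ 2, adopts the app.
Round 4 — no new adoptions; cascade stops.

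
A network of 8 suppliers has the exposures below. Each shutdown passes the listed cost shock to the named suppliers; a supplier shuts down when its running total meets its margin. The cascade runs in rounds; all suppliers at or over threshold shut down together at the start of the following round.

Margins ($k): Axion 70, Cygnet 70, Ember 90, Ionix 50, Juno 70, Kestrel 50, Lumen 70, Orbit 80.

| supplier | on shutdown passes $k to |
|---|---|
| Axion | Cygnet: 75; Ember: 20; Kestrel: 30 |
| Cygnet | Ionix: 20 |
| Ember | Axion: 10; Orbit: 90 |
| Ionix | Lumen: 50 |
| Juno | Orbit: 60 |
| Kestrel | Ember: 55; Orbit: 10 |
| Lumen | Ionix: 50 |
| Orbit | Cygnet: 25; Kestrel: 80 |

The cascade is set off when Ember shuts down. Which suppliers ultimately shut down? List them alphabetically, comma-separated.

Round 1 — Ember shuts down (initial).
  Axion: +10 → 10 < 70
  Orbit: +90 → 90 ≥ 80
Round 2 — Orbit shuts down.
  Cygnet: +25 → 25 < 70
  Kestrel: +80 → 80 ≥ 50
Round 3 — Kestrel shuts down.
No further shutdowns.

Ember, Kestrel, Orbit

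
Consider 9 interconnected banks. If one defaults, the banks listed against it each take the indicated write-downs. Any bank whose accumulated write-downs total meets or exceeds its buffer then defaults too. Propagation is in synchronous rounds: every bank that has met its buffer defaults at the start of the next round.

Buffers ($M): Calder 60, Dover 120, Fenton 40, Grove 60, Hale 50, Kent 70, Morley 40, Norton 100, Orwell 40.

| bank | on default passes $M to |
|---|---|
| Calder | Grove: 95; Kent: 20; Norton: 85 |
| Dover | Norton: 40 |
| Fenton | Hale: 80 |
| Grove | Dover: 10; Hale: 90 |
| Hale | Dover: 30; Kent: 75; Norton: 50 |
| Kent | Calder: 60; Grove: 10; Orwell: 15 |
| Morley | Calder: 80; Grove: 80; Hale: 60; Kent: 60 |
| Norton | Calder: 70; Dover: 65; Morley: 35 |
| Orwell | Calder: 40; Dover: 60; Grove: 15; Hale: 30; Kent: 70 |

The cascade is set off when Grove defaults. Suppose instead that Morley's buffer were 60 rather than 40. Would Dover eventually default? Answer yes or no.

With Morley's buffer at 60:
Round 1 — Grove defaults (initial).
  Dover: +10 → 10 < 120
  Hale: +90 → 90 ≥ 50
Round 2 — Hale defaults.
  Dover: +30 → 40 < 120
  Kent: +75 → 75 ≥ 70
  Norton: +50 → 50 < 100
Round 3 — Kent defaults.
  Calder: +60 → 60 ≥ 60
  Orwell: +15 → 15 < 40
Round 4 — Calder defaults.
  Norton: +85 → 135 ≥ 100
Round 5 — Norton defaults.
  Dover: +65 → 105 < 120
  Morley: +35 → 35 < 60
No further defaults.

no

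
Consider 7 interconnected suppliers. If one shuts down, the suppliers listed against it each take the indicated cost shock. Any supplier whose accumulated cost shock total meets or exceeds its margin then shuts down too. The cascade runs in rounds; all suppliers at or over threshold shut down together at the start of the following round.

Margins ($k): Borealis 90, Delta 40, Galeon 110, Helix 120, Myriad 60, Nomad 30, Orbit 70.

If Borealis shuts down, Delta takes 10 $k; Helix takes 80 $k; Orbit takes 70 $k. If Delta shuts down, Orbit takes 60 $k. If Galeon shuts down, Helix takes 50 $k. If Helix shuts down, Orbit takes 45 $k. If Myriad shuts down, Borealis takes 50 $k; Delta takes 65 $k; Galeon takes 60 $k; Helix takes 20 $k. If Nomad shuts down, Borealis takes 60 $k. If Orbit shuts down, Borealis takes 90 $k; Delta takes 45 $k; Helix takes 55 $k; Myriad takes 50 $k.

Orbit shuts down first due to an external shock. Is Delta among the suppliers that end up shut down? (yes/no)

yes

Round 1 — Orbit shuts down (initial).
  Borealis: +90 → 90 ≥ 90
  Delta: +45 → 45 ≥ 40
  Helix: +55 → 55 < 120
  Myriad: +50 → 50 < 60
Round 2 — Borealis, Delta shut down.
  Helix: +80 → 135 ≥ 120
Round 3 — Helix shuts down.
No further shutdowns.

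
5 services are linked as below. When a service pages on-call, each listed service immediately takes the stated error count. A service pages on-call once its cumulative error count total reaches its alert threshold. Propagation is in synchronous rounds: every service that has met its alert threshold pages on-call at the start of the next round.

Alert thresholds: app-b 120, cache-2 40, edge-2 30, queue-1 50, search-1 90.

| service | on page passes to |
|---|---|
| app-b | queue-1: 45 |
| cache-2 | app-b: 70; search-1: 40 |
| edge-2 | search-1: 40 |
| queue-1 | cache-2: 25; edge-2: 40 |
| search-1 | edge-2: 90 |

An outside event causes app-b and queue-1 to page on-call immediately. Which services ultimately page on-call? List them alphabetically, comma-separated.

app-b, edge-2, queue-1

Round 1 — app-b, queue-1 page on-call (initial).
  cache-2: +25 → 25 < 40
  edge-2: +40 → 40 ≥ 30
Round 2 — edge-2 pages on-call.
  search-1: +40 → 40 < 90
No further pages.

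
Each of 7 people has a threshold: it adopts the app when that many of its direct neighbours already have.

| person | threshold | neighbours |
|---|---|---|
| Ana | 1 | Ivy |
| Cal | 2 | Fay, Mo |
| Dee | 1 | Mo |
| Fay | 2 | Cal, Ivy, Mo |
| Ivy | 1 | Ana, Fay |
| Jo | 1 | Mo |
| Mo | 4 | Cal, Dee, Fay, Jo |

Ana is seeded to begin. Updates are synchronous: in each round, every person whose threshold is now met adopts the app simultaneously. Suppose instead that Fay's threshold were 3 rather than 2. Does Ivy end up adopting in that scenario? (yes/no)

yes

With Fay's threshold at 3:
Round 1 — Ana adopts the app (initial).
Round 2 — checking thresholds:
  Ivy: 1 of 2 neighbours ≥ 1, adopts the app.
Round 3 — no new adoptions; cascade stops.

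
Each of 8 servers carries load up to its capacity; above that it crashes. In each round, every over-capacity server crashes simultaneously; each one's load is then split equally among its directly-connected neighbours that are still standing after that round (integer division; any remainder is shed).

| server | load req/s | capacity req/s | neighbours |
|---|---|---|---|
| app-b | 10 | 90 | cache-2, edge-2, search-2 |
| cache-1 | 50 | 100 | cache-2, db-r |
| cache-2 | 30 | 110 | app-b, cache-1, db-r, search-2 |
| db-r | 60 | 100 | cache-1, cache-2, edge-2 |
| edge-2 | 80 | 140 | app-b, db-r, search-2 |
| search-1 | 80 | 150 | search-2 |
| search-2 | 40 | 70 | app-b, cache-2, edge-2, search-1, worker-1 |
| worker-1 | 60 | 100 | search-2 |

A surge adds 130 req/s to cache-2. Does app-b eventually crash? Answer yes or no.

Round 1 — cache-2 at 160 > 110. cache-2 crashes.
  cache-2 sheds 160 req/s to app-b, cache-1, db-r, search-2: 40 each.
    app-b: 10+40 = 50 ≤ 90
    cache-1: 50+40 = 90 ≤ 100
    db-r: 60+40 = 100 ≤ 100
    search-2: 40+40 = 80 > 70
Round 2 — search-2 crashes.
  search-2 sheds 80 req/s to app-b, edge-2, search-1, worker-1: 20 each.
    app-b: 50+20 = 70 ≤ 90
    edge-2: 80+20 = 100 ≤ 140
    search-1: 80+20 = 100 ≤ 150
    worker-1: 60+20 = 80 ≤ 100
No further crashes.

no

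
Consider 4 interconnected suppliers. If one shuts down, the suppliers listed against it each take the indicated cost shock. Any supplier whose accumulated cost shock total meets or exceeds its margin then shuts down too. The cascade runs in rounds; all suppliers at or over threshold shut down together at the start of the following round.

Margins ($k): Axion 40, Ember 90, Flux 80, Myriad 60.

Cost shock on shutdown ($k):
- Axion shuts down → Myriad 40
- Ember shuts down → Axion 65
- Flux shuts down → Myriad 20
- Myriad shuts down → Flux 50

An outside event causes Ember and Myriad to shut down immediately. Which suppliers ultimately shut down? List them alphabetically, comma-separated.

Axion, Ember, Myriad

Round 1 — Ember, Myriad shut down (initial).
  Axion: +65 → 65 ≥ 40
  Flux: +50 → 50 < 80
Round 2 — Axion shuts down.
No further shutdowns.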